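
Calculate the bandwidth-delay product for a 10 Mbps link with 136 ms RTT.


BDP = bandwidth * RTT
= 10 Mbps * 136 ms
= 10 * 1e6 * 136 / 1000 bits
= 1360000 bits
= 170000 bytes
= 166.0156 KB
BDP = 1360000 bits (170000 bytes)


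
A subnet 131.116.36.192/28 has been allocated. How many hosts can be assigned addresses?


Host bits = 32 - 28 = 4
Total addresses = 2^4 = 16
Usable = total - 2 (network and broadcast)
Usable hosts: 14


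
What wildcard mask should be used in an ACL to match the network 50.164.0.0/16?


Subnet mask: 255.255.0.0
Wildcard = 255.255.255.255 - subnet mask
255 - 255 = 0
255 - 255 = 0
255 - 0 = 255
255 - 0 = 255
Wildcard: 0.0.255.255


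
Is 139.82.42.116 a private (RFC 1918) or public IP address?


RFC 1918 private ranges:
  10.0.0.0/8 (10.0.0.0 - 10.255.255.255)
  172.16.0.0/12 (172.16.0.0 - 172.31.255.255)
  192.168.0.0/16 (192.168.0.0 - 192.168.255.255)
Public (not in any RFC 1918 range)


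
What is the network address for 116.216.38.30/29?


IP:   01110100.11011000.00100110.00011110
Mask: 11111111.11111111.11111111.11111000
AND operation:
Net:  01110100.11011000.00100110.00011000
Network: 116.216.38.24/29


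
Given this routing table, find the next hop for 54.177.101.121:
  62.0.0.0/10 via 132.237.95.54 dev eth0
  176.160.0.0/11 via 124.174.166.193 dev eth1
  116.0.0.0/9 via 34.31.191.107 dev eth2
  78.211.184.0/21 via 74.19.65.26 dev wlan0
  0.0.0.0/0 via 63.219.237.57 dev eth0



Longest prefix match for 54.177.101.121:
  /10 62.0.0.0: no
  /11 176.160.0.0: no
  /9 116.0.0.0: no
  /21 78.211.184.0: no
  /0 0.0.0.0: MATCH
Selected: next-hop 63.219.237.57 via eth0 (matched /0)


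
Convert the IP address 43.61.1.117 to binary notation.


43 = 00101011
61 = 00111101
1 = 00000001
117 = 01110101
Binary: 00101011.00111101.00000001.01110101


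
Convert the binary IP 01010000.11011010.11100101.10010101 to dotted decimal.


01010000 = 80
11011010 = 218
11100101 = 229
10010101 = 149
IP: 80.218.229.149


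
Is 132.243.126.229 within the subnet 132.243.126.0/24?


Subnet network: 132.243.126.0
Test IP AND mask: 132.243.126.0
Yes, 132.243.126.229 is in 132.243.126.0/24


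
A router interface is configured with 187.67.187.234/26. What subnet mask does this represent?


/26 means 26 network bits, 6 host bits
Binary: 11111111111111111111111111000000
Mask: 255.255.255.192


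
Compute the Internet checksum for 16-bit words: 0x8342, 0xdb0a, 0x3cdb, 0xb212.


Sum all words (with carry folding):
+ 0x8342 = 0x8342
+ 0xdb0a = 0x5e4d
+ 0x3cdb = 0x9b28
+ 0xb212 = 0x4d3b
One's complement: ~0x4d3b
Checksum = 0xb2c4


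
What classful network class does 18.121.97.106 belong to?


First octet: 18
Binary: 00010010
0xxxxxxx -> Class A (1-126)
Class A, default mask 255.0.0.0 (/8)


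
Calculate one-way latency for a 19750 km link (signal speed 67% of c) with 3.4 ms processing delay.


Speed = 0.67 * 3e5 km/s = 201000 km/s
Propagation delay = 19750 / 201000 = 0.0983 s = 98.2587 ms
Processing delay = 3.4 ms
Total one-way latency = 101.6587 ms


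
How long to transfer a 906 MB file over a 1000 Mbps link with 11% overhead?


Effective throughput = 1000 * (1 - 11/100) = 890 Mbps
File size in Mb = 906 * 8 = 7248 Mb
Time = 7248 / 890
Time = 8.1438 seconds


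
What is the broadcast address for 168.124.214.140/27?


Network: 168.124.214.128/27
Host bits = 5
Set all host bits to 1:
Broadcast: 168.124.214.159


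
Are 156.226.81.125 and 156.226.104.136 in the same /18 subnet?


Mask: 255.255.192.0
156.226.81.125 AND mask = 156.226.64.0
156.226.104.136 AND mask = 156.226.64.0
Yes, same subnet (156.226.64.0)


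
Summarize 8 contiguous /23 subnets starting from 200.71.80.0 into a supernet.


Original prefix: /23
Number of subnets: 8 = 2^3
New prefix = 23 - 3 = 20
Supernet: 200.71.80.0/20


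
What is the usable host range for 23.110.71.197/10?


Network: 23.64.0.0
Broadcast: 23.127.255.255
First usable = network + 1
Last usable = broadcast - 1
Range: 23.64.0.1 to 23.127.255.254


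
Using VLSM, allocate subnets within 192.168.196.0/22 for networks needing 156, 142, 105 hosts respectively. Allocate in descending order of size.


156 hosts -> /24 (254 usable): 192.168.196.0/24
142 hosts -> /24 (254 usable): 192.168.197.0/24
105 hosts -> /25 (126 usable): 192.168.198.0/25
Allocation: 192.168.196.0/24 (156 hosts, 254 usable); 192.168.197.0/24 (142 hosts, 254 usable); 192.168.198.0/25 (105 hosts, 126 usable)


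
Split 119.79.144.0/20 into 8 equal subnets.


New prefix = 20 + 3 = 23
Each subnet has 512 addresses
  119.79.144.0/23
  119.79.146.0/23
  119.79.148.0/23
  119.79.150.0/23
  119.79.152.0/23
  119.79.154.0/23
  119.79.156.0/23
  119.79.158.0/23
Subnets: 119.79.144.0/23, 119.79.146.0/23, 119.79.148.0/23, 119.79.150.0/23, 119.79.152.0/23, 119.79.154.0/23, 119.79.156.0/23, 119.79.158.0/23


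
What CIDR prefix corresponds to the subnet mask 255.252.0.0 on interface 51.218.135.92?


Binary: 11111111.11111100.00000000.00000000
Count leading 1s
Prefix: /14


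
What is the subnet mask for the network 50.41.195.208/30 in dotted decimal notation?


/30 means 30 network bits, 2 host bits
Binary: 11111111111111111111111111111100
Mask: 255.255.255.252


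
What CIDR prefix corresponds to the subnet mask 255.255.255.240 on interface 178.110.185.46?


Binary: 11111111.11111111.11111111.11110000
Count leading 1s
Prefix: /28


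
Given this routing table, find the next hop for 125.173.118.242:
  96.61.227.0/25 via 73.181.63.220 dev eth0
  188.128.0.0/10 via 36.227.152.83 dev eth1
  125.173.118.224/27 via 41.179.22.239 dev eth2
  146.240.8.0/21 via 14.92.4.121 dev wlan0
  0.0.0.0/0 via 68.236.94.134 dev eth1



Longest prefix match for 125.173.118.242:
  /25 96.61.227.0: no
  /10 188.128.0.0: no
  /27 125.173.118.224: MATCH
  /21 146.240.8.0: no
  /0 0.0.0.0: MATCH
Selected: next-hop 41.179.22.239 via eth2 (matched /27)


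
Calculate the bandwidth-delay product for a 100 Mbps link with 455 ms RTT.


BDP = bandwidth * RTT
= 100 Mbps * 455 ms
= 100 * 1e6 * 455 / 1000 bits
= 45500000 bits
= 5687500 bytes
= 5554.1992 KB
BDP = 45500000 bits (5687500 bytes)


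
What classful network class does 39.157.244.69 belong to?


First octet: 39
Binary: 00100111
0xxxxxxx -> Class A (1-126)
Class A, default mask 255.0.0.0 (/8)


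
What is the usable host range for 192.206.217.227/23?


Network: 192.206.216.0
Broadcast: 192.206.217.255
First usable = network + 1
Last usable = broadcast - 1
Range: 192.206.216.1 to 192.206.217.254


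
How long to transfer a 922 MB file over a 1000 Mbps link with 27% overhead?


Effective throughput = 1000 * (1 - 27/100) = 730 Mbps
File size in Mb = 922 * 8 = 7376 Mb
Time = 7376 / 730
Time = 10.1041 seconds


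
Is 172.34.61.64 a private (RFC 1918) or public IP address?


RFC 1918 private ranges:
  10.0.0.0/8 (10.0.0.0 - 10.255.255.255)
  172.16.0.0/12 (172.16.0.0 - 172.31.255.255)
  192.168.0.0/16 (192.168.0.0 - 192.168.255.255)
Public (not in any RFC 1918 range)


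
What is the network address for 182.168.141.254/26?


IP:   10110110.10101000.10001101.11111110
Mask: 11111111.11111111.11111111.11000000
AND operation:
Net:  10110110.10101000.10001101.11000000
Network: 182.168.141.192/26


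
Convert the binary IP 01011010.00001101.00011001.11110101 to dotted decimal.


01011010 = 90
00001101 = 13
00011001 = 25
11110101 = 245
IP: 90.13.25.245


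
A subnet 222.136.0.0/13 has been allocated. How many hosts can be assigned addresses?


Host bits = 32 - 13 = 19
Total addresses = 2^19 = 524288
Usable = total - 2 (network and broadcast)
Usable hosts: 524286


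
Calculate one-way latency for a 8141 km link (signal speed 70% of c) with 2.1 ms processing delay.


Speed = 0.7 * 3e5 km/s = 210000 km/s
Propagation delay = 8141 / 210000 = 0.0388 s = 38.7667 ms
Processing delay = 2.1 ms
Total one-way latency = 40.8667 ms


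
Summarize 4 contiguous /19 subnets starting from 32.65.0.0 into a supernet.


Original prefix: /19
Number of subnets: 4 = 2^2
New prefix = 19 - 2 = 17
Supernet: 32.65.0.0/17


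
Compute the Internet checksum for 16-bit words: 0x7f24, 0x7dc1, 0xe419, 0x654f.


Sum all words (with carry folding):
+ 0x7f24 = 0x7f24
+ 0x7dc1 = 0xfce5
+ 0xe419 = 0xe0ff
+ 0x654f = 0x464f
One's complement: ~0x464f
Checksum = 0xb9b0


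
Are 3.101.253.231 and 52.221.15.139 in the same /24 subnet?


Mask: 255.255.255.0
3.101.253.231 AND mask = 3.101.253.0
52.221.15.139 AND mask = 52.221.15.0
No, different subnets (3.101.253.0 vs 52.221.15.0)


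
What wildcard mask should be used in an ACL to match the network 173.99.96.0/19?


Subnet mask: 255.255.224.0
Wildcard = 255.255.255.255 - subnet mask
255 - 255 = 0
255 - 255 = 0
255 - 224 = 31
255 - 0 = 255
Wildcard: 0.0.31.255


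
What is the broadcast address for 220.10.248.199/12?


Network: 220.0.0.0/12
Host bits = 20
Set all host bits to 1:
Broadcast: 220.15.255.255


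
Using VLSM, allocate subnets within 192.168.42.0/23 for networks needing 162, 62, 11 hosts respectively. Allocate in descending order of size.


162 hosts -> /24 (254 usable): 192.168.42.0/24
62 hosts -> /26 (62 usable): 192.168.43.0/26
11 hosts -> /28 (14 usable): 192.168.43.64/28
Allocation: 192.168.42.0/24 (162 hosts, 254 usable); 192.168.43.0/26 (62 hosts, 62 usable); 192.168.43.64/28 (11 hosts, 14 usable)


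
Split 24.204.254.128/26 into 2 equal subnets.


New prefix = 26 + 1 = 27
Each subnet has 32 addresses
  24.204.254.128/27
  24.204.254.160/27
Subnets: 24.204.254.128/27, 24.204.254.160/27


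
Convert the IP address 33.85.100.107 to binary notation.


33 = 00100001
85 = 01010101
100 = 01100100
107 = 01101011
Binary: 00100001.01010101.01100100.01101011


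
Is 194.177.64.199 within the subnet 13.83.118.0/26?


Subnet network: 13.83.118.0
Test IP AND mask: 194.177.64.192
No, 194.177.64.199 is not in 13.83.118.0/26


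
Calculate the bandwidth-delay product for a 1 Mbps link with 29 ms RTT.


BDP = bandwidth * RTT
= 1 Mbps * 29 ms
= 1 * 1e6 * 29 / 1000 bits
= 29000 bits
= 3625 bytes
= 3.54 KB
BDP = 29000 bits (3625 bytes)


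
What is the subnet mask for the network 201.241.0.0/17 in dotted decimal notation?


/17 means 17 network bits, 15 host bits
Binary: 11111111111111111000000000000000
Mask: 255.255.128.0


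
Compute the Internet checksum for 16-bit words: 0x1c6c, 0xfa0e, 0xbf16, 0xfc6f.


Sum all words (with carry folding):
+ 0x1c6c = 0x1c6c
+ 0xfa0e = 0x167b
+ 0xbf16 = 0xd591
+ 0xfc6f = 0xd201
One's complement: ~0xd201
Checksum = 0x2dfe


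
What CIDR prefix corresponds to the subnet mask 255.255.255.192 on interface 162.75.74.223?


Binary: 11111111.11111111.11111111.11000000
Count leading 1s
Prefix: /26


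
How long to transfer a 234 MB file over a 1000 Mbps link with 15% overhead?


Effective throughput = 1000 * (1 - 15/100) = 850 Mbps
File size in Mb = 234 * 8 = 1872 Mb
Time = 1872 / 850
Time = 2.2024 seconds


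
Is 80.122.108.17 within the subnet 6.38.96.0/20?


Subnet network: 6.38.96.0
Test IP AND mask: 80.122.96.0
No, 80.122.108.17 is not in 6.38.96.0/20


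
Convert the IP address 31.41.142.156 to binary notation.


31 = 00011111
41 = 00101001
142 = 10001110
156 = 10011100
Binary: 00011111.00101001.10001110.10011100


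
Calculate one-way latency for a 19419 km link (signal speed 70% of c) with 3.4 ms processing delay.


Speed = 0.7 * 3e5 km/s = 210000 km/s
Propagation delay = 19419 / 210000 = 0.0925 s = 92.4714 ms
Processing delay = 3.4 ms
Total one-way latency = 95.8714 ms


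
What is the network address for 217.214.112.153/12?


IP:   11011001.11010110.01110000.10011001
Mask: 11111111.11110000.00000000.00000000
AND operation:
Net:  11011001.11010000.00000000.00000000
Network: 217.208.0.0/12


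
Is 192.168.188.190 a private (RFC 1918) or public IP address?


RFC 1918 private ranges:
  10.0.0.0/8 (10.0.0.0 - 10.255.255.255)
  172.16.0.0/12 (172.16.0.0 - 172.31.255.255)
  192.168.0.0/16 (192.168.0.0 - 192.168.255.255)
Private (in 192.168.0.0/16)


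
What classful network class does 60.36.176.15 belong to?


First octet: 60
Binary: 00111100
0xxxxxxx -> Class A (1-126)
Class A, default mask 255.0.0.0 (/8)


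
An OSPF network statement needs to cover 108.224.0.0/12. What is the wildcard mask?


Subnet mask: 255.240.0.0
Wildcard = 255.255.255.255 - subnet mask
255 - 255 = 0
255 - 240 = 15
255 - 0 = 255
255 - 0 = 255
Wildcard: 0.15.255.255


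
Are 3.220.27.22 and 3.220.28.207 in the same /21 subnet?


Mask: 255.255.248.0
3.220.27.22 AND mask = 3.220.24.0
3.220.28.207 AND mask = 3.220.24.0
Yes, same subnet (3.220.24.0)


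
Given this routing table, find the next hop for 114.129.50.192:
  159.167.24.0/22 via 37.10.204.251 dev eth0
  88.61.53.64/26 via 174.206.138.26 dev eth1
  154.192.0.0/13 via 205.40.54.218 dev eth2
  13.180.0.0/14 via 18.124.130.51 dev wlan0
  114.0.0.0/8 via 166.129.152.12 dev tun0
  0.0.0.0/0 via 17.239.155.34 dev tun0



Longest prefix match for 114.129.50.192:
  /22 159.167.24.0: no
  /26 88.61.53.64: no
  /13 154.192.0.0: no
  /14 13.180.0.0: no
  /8 114.0.0.0: MATCH
  /0 0.0.0.0: MATCH
Selected: next-hop 166.129.152.12 via tun0 (matched /8)


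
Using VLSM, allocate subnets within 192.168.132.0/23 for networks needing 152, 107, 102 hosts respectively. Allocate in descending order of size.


152 hosts -> /24 (254 usable): 192.168.132.0/24
107 hosts -> /25 (126 usable): 192.168.133.0/25
102 hosts -> /25 (126 usable): 192.168.133.128/25
Allocation: 192.168.132.0/24 (152 hosts, 254 usable); 192.168.133.0/25 (107 hosts, 126 usable); 192.168.133.128/25 (102 hosts, 126 usable)


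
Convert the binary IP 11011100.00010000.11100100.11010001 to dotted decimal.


11011100 = 220
00010000 = 16
11100100 = 228
11010001 = 209
IP: 220.16.228.209


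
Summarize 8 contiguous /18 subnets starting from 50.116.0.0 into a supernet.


Original prefix: /18
Number of subnets: 8 = 2^3
New prefix = 18 - 3 = 15
Supernet: 50.116.0.0/15


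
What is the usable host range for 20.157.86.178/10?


Network: 20.128.0.0
Broadcast: 20.191.255.255
First usable = network + 1
Last usable = broadcast - 1
Range: 20.128.0.1 to 20.191.255.254


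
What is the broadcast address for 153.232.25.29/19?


Network: 153.232.0.0/19
Host bits = 13
Set all host bits to 1:
Broadcast: 153.232.31.255


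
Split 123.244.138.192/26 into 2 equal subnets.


New prefix = 26 + 1 = 27
Each subnet has 32 addresses
  123.244.138.192/27
  123.244.138.224/27
Subnets: 123.244.138.192/27, 123.244.138.224/27


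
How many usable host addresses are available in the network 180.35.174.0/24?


Host bits = 32 - 24 = 8
Total addresses = 2^8 = 256
Usable = total - 2 (network and broadcast)
Usable hosts: 254


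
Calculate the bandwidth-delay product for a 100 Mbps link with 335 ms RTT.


BDP = bandwidth * RTT
= 100 Mbps * 335 ms
= 100 * 1e6 * 335 / 1000 bits
= 33500000 bits
= 4187500 bytes
= 4089.3555 KB
BDP = 33500000 bits (4187500 bytes)


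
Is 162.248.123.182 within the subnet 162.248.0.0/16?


Subnet network: 162.248.0.0
Test IP AND mask: 162.248.0.0
Yes, 162.248.123.182 is in 162.248.0.0/16


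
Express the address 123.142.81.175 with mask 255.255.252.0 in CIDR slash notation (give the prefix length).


Binary: 11111111.11111111.11111100.00000000
Count leading 1s
Prefix: /22


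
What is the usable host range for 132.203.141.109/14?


Network: 132.200.0.0
Broadcast: 132.203.255.255
First usable = network + 1
Last usable = broadcast - 1
Range: 132.200.0.1 to 132.203.255.254


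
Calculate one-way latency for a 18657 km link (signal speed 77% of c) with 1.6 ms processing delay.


Speed = 0.77 * 3e5 km/s = 231000 km/s
Propagation delay = 18657 / 231000 = 0.0808 s = 80.7662 ms
Processing delay = 1.6 ms
Total one-way latency = 82.3662 ms


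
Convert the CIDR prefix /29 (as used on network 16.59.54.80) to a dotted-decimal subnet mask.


/29 means 29 network bits, 3 host bits
Binary: 11111111111111111111111111111000
Mask: 255.255.255.248


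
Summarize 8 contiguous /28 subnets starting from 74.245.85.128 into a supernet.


Original prefix: /28
Number of subnets: 8 = 2^3
New prefix = 28 - 3 = 25
Supernet: 74.245.85.128/25


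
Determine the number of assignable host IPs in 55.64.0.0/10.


Host bits = 32 - 10 = 22
Total addresses = 2^22 = 4194304
Usable = total - 2 (network and broadcast)
Usable hosts: 4194302


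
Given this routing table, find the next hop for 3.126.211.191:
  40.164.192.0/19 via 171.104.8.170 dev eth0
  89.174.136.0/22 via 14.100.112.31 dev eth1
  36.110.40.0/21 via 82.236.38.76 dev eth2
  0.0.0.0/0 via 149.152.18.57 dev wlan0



Longest prefix match for 3.126.211.191:
  /19 40.164.192.0: no
  /22 89.174.136.0: no
  /21 36.110.40.0: no
  /0 0.0.0.0: MATCH
Selected: next-hop 149.152.18.57 via wlan0 (matched /0)


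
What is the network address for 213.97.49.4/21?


IP:   11010101.01100001.00110001.00000100
Mask: 11111111.11111111.11111000.00000000
AND operation:
Net:  11010101.01100001.00110000.00000000
Network: 213.97.48.0/21


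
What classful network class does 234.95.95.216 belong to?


First octet: 234
Binary: 11101010
1110xxxx -> Class D (224-239)
Class D (multicast), default mask N/A


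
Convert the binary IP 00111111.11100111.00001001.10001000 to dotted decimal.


00111111 = 63
11100111 = 231
00001001 = 9
10001000 = 136
IP: 63.231.9.136


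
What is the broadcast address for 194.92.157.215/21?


Network: 194.92.152.0/21
Host bits = 11
Set all host bits to 1:
Broadcast: 194.92.159.255


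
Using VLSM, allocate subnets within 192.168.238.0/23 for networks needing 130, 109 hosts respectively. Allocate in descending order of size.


130 hosts -> /24 (254 usable): 192.168.238.0/24
109 hosts -> /25 (126 usable): 192.168.239.0/25
Allocation: 192.168.238.0/24 (130 hosts, 254 usable); 192.168.239.0/25 (109 hosts, 126 usable)


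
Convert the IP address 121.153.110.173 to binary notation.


121 = 01111001
153 = 10011001
110 = 01101110
173 = 10101101
Binary: 01111001.10011001.01101110.10101101


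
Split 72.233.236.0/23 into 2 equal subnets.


New prefix = 23 + 1 = 24
Each subnet has 256 addresses
  72.233.236.0/24
  72.233.237.0/24
Subnets: 72.233.236.0/24, 72.233.237.0/24


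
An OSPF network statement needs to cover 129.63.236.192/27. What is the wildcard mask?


Subnet mask: 255.255.255.224
Wildcard = 255.255.255.255 - subnet mask
255 - 255 = 0
255 - 255 = 0
255 - 255 = 0
255 - 224 = 31
Wildcard: 0.0.0.31


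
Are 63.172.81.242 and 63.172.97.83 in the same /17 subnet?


Mask: 255.255.128.0
63.172.81.242 AND mask = 63.172.0.0
63.172.97.83 AND mask = 63.172.0.0
Yes, same subnet (63.172.0.0)


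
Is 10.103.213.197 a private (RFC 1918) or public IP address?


RFC 1918 private ranges:
  10.0.0.0/8 (10.0.0.0 - 10.255.255.255)
  172.16.0.0/12 (172.16.0.0 - 172.31.255.255)
  192.168.0.0/16 (192.168.0.0 - 192.168.255.255)
Private (in 10.0.0.0/8)


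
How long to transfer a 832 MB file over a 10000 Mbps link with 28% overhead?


Effective throughput = 10000 * (1 - 28/100) = 7200 Mbps
File size in Mb = 832 * 8 = 6656 Mb
Time = 6656 / 7200
Time = 0.9244 seconds


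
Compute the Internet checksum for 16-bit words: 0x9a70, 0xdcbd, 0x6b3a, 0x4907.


Sum all words (with carry folding):
+ 0x9a70 = 0x9a70
+ 0xdcbd = 0x772e
+ 0x6b3a = 0xe268
+ 0x4907 = 0x2b70
One's complement: ~0x2b70
Checksum = 0xd48f


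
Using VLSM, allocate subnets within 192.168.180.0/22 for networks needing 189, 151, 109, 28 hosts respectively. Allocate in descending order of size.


189 hosts -> /24 (254 usable): 192.168.180.0/24
151 hosts -> /24 (254 usable): 192.168.181.0/24
109 hosts -> /25 (126 usable): 192.168.182.0/25
28 hosts -> /27 (30 usable): 192.168.182.128/27
Allocation: 192.168.180.0/24 (189 hosts, 254 usable); 192.168.181.0/24 (151 hosts, 254 usable); 192.168.182.0/25 (109 hosts, 126 usable); 192.168.182.128/27 (28 hosts, 30 usable)


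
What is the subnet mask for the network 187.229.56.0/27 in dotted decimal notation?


/27 means 27 network bits, 5 host bits
Binary: 11111111111111111111111111100000
Mask: 255.255.255.224


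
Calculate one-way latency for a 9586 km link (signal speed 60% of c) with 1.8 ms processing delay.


Speed = 0.6 * 3e5 km/s = 180000 km/s
Propagation delay = 9586 / 180000 = 0.0533 s = 53.2556 ms
Processing delay = 1.8 ms
Total one-way latency = 55.0556 ms


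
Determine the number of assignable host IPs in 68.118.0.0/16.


Host bits = 32 - 16 = 16
Total addresses = 2^16 = 65536
Usable = total - 2 (network and broadcast)
Usable hosts: 65534


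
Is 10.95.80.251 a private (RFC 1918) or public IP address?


RFC 1918 private ranges:
  10.0.0.0/8 (10.0.0.0 - 10.255.255.255)
  172.16.0.0/12 (172.16.0.0 - 172.31.255.255)
  192.168.0.0/16 (192.168.0.0 - 192.168.255.255)
Private (in 10.0.0.0/8)


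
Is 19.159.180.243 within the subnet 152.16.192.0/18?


Subnet network: 152.16.192.0
Test IP AND mask: 19.159.128.0
No, 19.159.180.243 is not in 152.16.192.0/18


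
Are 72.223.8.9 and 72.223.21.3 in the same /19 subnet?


Mask: 255.255.224.0
72.223.8.9 AND mask = 72.223.0.0
72.223.21.3 AND mask = 72.223.0.0
Yes, same subnet (72.223.0.0)


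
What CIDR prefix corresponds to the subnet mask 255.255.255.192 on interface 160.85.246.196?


Binary: 11111111.11111111.11111111.11000000
Count leading 1s
Prefix: /26


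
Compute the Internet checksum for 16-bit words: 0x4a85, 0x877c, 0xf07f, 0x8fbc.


Sum all words (with carry folding):
+ 0x4a85 = 0x4a85
+ 0x877c = 0xd201
+ 0xf07f = 0xc281
+ 0x8fbc = 0x523e
One's complement: ~0x523e
Checksum = 0xadc1


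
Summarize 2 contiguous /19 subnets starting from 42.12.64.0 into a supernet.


Original prefix: /19
Number of subnets: 2 = 2^1
New prefix = 19 - 1 = 18
Supernet: 42.12.64.0/18


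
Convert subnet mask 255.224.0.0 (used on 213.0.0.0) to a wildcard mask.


Subnet mask: 255.224.0.0
Wildcard = 255.255.255.255 - subnet mask
255 - 255 = 0
255 - 224 = 31
255 - 0 = 255
255 - 0 = 255
Wildcard: 0.31.255.255


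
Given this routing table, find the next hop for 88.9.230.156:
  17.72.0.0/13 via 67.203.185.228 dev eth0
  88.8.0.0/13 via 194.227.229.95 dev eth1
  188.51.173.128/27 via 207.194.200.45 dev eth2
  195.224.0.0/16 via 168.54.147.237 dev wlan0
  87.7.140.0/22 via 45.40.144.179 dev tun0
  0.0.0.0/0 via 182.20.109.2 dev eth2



Longest prefix match for 88.9.230.156:
  /13 17.72.0.0: no
  /13 88.8.0.0: MATCH
  /27 188.51.173.128: no
  /16 195.224.0.0: no
  /22 87.7.140.0: no
  /0 0.0.0.0: MATCH
Selected: next-hop 194.227.229.95 via eth1 (matched /13)


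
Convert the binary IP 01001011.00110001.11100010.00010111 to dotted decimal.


01001011 = 75
00110001 = 49
11100010 = 226
00010111 = 23
IP: 75.49.226.23


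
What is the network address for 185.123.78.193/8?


IP:   10111001.01111011.01001110.11000001
Mask: 11111111.00000000.00000000.00000000
AND operation:
Net:  10111001.00000000.00000000.00000000
Network: 185.0.0.0/8


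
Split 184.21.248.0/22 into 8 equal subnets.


New prefix = 22 + 3 = 25
Each subnet has 128 addresses
  184.21.248.0/25
  184.21.248.128/25
  184.21.249.0/25
  184.21.249.128/25
  184.21.250.0/25
  184.21.250.128/25
  184.21.251.0/25
  184.21.251.128/25
Subnets: 184.21.248.0/25, 184.21.248.128/25, 184.21.249.0/25, 184.21.249.128/25, 184.21.250.0/25, 184.21.250.128/25, 184.21.251.0/25, 184.21.251.128/25


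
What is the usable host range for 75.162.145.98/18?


Network: 75.162.128.0
Broadcast: 75.162.191.255
First usable = network + 1
Last usable = broadcast - 1
Range: 75.162.128.1 to 75.162.191.254


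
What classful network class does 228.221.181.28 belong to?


First octet: 228
Binary: 11100100
1110xxxx -> Class D (224-239)
Class D (multicast), default mask N/A


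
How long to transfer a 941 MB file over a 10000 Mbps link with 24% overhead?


Effective throughput = 10000 * (1 - 24/100) = 7600 Mbps
File size in Mb = 941 * 8 = 7528 Mb
Time = 7528 / 7600
Time = 0.9905 seconds


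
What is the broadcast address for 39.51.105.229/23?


Network: 39.51.104.0/23
Host bits = 9
Set all host bits to 1:
Broadcast: 39.51.105.255


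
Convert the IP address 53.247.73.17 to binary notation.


53 = 00110101
247 = 11110111
73 = 01001001
17 = 00010001
Binary: 00110101.11110111.01001001.00010001


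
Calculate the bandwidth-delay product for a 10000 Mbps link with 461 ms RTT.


BDP = bandwidth * RTT
= 10000 Mbps * 461 ms
= 10000 * 1e6 * 461 / 1000 bits
= 4610000000 bits
= 576250000 bytes
= 562744.1406 KB
BDP = 4610000000 bits (576250000 bytes)


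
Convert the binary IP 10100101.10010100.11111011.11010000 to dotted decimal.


10100101 = 165
10010100 = 148
11111011 = 251
11010000 = 208
IP: 165.148.251.208


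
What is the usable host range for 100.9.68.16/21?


Network: 100.9.64.0
Broadcast: 100.9.71.255
First usable = network + 1
Last usable = broadcast - 1
Range: 100.9.64.1 to 100.9.71.254


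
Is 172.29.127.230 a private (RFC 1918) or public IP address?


RFC 1918 private ranges:
  10.0.0.0/8 (10.0.0.0 - 10.255.255.255)
  172.16.0.0/12 (172.16.0.0 - 172.31.255.255)
  192.168.0.0/16 (192.168.0.0 - 192.168.255.255)
Private (in 172.16.0.0/12)


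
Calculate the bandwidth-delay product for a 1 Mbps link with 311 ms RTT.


BDP = bandwidth * RTT
= 1 Mbps * 311 ms
= 1 * 1e6 * 311 / 1000 bits
= 311000 bits
= 38875 bytes
= 37.9639 KB
BDP = 311000 bits (38875 bytes)


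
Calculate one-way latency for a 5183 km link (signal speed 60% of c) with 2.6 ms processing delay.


Speed = 0.6 * 3e5 km/s = 180000 km/s
Propagation delay = 5183 / 180000 = 0.0288 s = 28.7944 ms
Processing delay = 2.6 ms
Total one-way latency = 31.3944 ms


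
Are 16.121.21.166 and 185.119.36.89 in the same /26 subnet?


Mask: 255.255.255.192
16.121.21.166 AND mask = 16.121.21.128
185.119.36.89 AND mask = 185.119.36.64
No, different subnets (16.121.21.128 vs 185.119.36.64)


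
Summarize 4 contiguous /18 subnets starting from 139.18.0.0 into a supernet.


Original prefix: /18
Number of subnets: 4 = 2^2
New prefix = 18 - 2 = 16
Supernet: 139.18.0.0/16


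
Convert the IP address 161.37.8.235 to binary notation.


161 = 10100001
37 = 00100101
8 = 00001000
235 = 11101011
Binary: 10100001.00100101.00001000.11101011


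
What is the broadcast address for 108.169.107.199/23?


Network: 108.169.106.0/23
Host bits = 9
Set all host bits to 1:
Broadcast: 108.169.107.255


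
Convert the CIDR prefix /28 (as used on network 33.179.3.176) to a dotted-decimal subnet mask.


/28 means 28 network bits, 4 host bits
Binary: 11111111111111111111111111110000
Mask: 255.255.255.240


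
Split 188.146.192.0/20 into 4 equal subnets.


New prefix = 20 + 2 = 22
Each subnet has 1024 addresses
  188.146.192.0/22
  188.146.196.0/22
  188.146.200.0/22
  188.146.204.0/22
Subnets: 188.146.192.0/22, 188.146.196.0/22, 188.146.200.0/22, 188.146.204.0/22


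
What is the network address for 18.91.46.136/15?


IP:   00010010.01011011.00101110.10001000
Mask: 11111111.11111110.00000000.00000000
AND operation:
Net:  00010010.01011010.00000000.00000000
Network: 18.90.0.0/15


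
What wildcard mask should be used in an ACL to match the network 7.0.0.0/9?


Subnet mask: 255.128.0.0
Wildcard = 255.255.255.255 - subnet mask
255 - 255 = 0
255 - 128 = 127
255 - 0 = 255
255 - 0 = 255
Wildcard: 0.127.255.255


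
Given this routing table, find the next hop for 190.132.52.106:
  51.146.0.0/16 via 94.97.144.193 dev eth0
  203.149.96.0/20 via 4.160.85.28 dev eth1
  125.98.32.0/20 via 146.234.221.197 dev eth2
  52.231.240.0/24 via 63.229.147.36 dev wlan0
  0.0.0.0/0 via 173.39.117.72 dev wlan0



Longest prefix match for 190.132.52.106:
  /16 51.146.0.0: no
  /20 203.149.96.0: no
  /20 125.98.32.0: no
  /24 52.231.240.0: no
  /0 0.0.0.0: MATCH
Selected: next-hop 173.39.117.72 via wlan0 (matched /0)


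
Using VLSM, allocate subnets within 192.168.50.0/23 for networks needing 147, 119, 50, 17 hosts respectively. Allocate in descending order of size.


147 hosts -> /24 (254 usable): 192.168.50.0/24
119 hosts -> /25 (126 usable): 192.168.51.0/25
50 hosts -> /26 (62 usable): 192.168.51.128/26
17 hosts -> /27 (30 usable): 192.168.51.192/27
Allocation: 192.168.50.0/24 (147 hosts, 254 usable); 192.168.51.0/25 (119 hosts, 126 usable); 192.168.51.128/26 (50 hosts, 62 usable); 192.168.51.192/27 (17 hosts, 30 usable)


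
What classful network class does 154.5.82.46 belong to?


First octet: 154
Binary: 10011010
10xxxxxx -> Class B (128-191)
Class B, default mask 255.255.0.0 (/16)


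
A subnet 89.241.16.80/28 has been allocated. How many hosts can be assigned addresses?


Host bits = 32 - 28 = 4
Total addresses = 2^4 = 16
Usable = total - 2 (network and broadcast)
Usable hosts: 14


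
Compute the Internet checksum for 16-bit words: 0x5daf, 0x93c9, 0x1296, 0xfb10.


Sum all words (with carry folding):
+ 0x5daf = 0x5daf
+ 0x93c9 = 0xf178
+ 0x1296 = 0x040f
+ 0xfb10 = 0xff1f
One's complement: ~0xff1f
Checksum = 0x00e0


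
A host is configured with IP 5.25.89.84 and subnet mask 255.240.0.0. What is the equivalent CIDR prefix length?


Binary: 11111111.11110000.00000000.00000000
Count leading 1s
Prefix: /12


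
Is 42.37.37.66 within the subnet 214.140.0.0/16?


Subnet network: 214.140.0.0
Test IP AND mask: 42.37.0.0
No, 42.37.37.66 is not in 214.140.0.0/16


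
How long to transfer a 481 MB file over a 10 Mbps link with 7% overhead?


Effective throughput = 10 * (1 - 7/100) = 9.3 Mbps
File size in Mb = 481 * 8 = 3848 Mb
Time = 3848 / 9.3
Time = 413.7634 seconds


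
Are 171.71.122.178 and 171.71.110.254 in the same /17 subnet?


Mask: 255.255.128.0
171.71.122.178 AND mask = 171.71.0.0
171.71.110.254 AND mask = 171.71.0.0
Yes, same subnet (171.71.0.0)


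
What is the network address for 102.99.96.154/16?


IP:   01100110.01100011.01100000.10011010
Mask: 11111111.11111111.00000000.00000000
AND operation:
Net:  01100110.01100011.00000000.00000000
Network: 102.99.0.0/16


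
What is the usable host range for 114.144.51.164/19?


Network: 114.144.32.0
Broadcast: 114.144.63.255
First usable = network + 1
Last usable = broadcast - 1
Range: 114.144.32.1 to 114.144.63.254


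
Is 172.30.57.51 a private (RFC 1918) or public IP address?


RFC 1918 private ranges:
  10.0.0.0/8 (10.0.0.0 - 10.255.255.255)
  172.16.0.0/12 (172.16.0.0 - 172.31.255.255)
  192.168.0.0/16 (192.168.0.0 - 192.168.255.255)
Private (in 172.16.0.0/12)


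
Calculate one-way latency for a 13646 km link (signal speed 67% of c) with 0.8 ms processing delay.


Speed = 0.67 * 3e5 km/s = 201000 km/s
Propagation delay = 13646 / 201000 = 0.0679 s = 67.8905 ms
Processing delay = 0.8 ms
Total one-way latency = 68.6905 ms


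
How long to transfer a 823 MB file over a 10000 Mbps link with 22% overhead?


Effective throughput = 10000 * (1 - 22/100) = 7800 Mbps
File size in Mb = 823 * 8 = 6584 Mb
Time = 6584 / 7800
Time = 0.8441 seconds


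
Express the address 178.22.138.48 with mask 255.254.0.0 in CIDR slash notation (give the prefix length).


Binary: 11111111.11111110.00000000.00000000
Count leading 1s
Prefix: /15


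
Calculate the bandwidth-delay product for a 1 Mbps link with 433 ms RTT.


BDP = bandwidth * RTT
= 1 Mbps * 433 ms
= 1 * 1e6 * 433 / 1000 bits
= 433000 bits
= 54125 bytes
= 52.8564 KB
BDP = 433000 bits (54125 bytes)


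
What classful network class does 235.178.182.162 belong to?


First octet: 235
Binary: 11101011
1110xxxx -> Class D (224-239)
Class D (multicast), default mask N/A


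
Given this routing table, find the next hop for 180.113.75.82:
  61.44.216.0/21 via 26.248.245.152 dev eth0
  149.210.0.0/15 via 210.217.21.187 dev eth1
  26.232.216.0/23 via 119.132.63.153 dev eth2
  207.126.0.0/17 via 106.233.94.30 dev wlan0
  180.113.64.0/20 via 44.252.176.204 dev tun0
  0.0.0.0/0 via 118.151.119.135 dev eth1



Longest prefix match for 180.113.75.82:
  /21 61.44.216.0: no
  /15 149.210.0.0: no
  /23 26.232.216.0: no
  /17 207.126.0.0: no
  /20 180.113.64.0: MATCH
  /0 0.0.0.0: MATCH
Selected: next-hop 44.252.176.204 via tun0 (matched /20)


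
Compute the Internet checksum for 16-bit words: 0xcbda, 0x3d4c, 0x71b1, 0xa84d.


Sum all words (with carry folding):
+ 0xcbda = 0xcbda
+ 0x3d4c = 0x0927
+ 0x71b1 = 0x7ad8
+ 0xa84d = 0x2326
One's complement: ~0x2326
Checksum = 0xdcd9


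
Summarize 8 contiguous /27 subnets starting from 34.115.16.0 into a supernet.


Original prefix: /27
Number of subnets: 8 = 2^3
New prefix = 27 - 3 = 24
Supernet: 34.115.16.0/24


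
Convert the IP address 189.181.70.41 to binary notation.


189 = 10111101
181 = 10110101
70 = 01000110
41 = 00101001
Binary: 10111101.10110101.01000110.00101001


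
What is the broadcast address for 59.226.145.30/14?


Network: 59.224.0.0/14
Host bits = 18
Set all host bits to 1:
Broadcast: 59.227.255.255


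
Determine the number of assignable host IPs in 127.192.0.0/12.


Host bits = 32 - 12 = 20
Total addresses = 2^20 = 1048576
Usable = total - 2 (network and broadcast)
Usable hosts: 1048574


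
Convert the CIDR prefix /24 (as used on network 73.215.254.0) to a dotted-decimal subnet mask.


/24 means 24 network bits, 8 host bits
Binary: 11111111111111111111111100000000
Mask: 255.255.255.0


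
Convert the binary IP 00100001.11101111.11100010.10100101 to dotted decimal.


00100001 = 33
11101111 = 239
11100010 = 226
10100101 = 165
IP: 33.239.226.165


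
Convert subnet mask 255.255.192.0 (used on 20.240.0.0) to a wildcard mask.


Subnet mask: 255.255.192.0
Wildcard = 255.255.255.255 - subnet mask
255 - 255 = 0
255 - 255 = 0
255 - 192 = 63
255 - 0 = 255
Wildcard: 0.0.63.255


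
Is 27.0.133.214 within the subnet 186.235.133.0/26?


Subnet network: 186.235.133.0
Test IP AND mask: 27.0.133.192
No, 27.0.133.214 is not in 186.235.133.0/26


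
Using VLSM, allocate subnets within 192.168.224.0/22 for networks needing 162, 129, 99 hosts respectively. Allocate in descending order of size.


162 hosts -> /24 (254 usable): 192.168.224.0/24
129 hosts -> /24 (254 usable): 192.168.225.0/24
99 hosts -> /25 (126 usable): 192.168.226.0/25
Allocation: 192.168.224.0/24 (162 hosts, 254 usable); 192.168.225.0/24 (129 hosts, 254 usable); 192.168.226.0/25 (99 hosts, 126 usable)


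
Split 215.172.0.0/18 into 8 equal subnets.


New prefix = 18 + 3 = 21
Each subnet has 2048 addresses
  215.172.0.0/21
  215.172.8.0/21
  215.172.16.0/21
  215.172.24.0/21
  215.172.32.0/21
  215.172.40.0/21
  215.172.48.0/21
  215.172.56.0/21
Subnets: 215.172.0.0/21, 215.172.8.0/21, 215.172.16.0/21, 215.172.24.0/21, 215.172.32.0/21, 215.172.40.0/21, 215.172.48.0/21, 215.172.56.0/21


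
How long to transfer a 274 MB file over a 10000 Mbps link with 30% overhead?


Effective throughput = 10000 * (1 - 30/100) = 7000 Mbps
File size in Mb = 274 * 8 = 2192 Mb
Time = 2192 / 7000
Time = 0.3131 seconds


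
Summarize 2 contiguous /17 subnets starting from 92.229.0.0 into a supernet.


Original prefix: /17
Number of subnets: 2 = 2^1
New prefix = 17 - 1 = 16
Supernet: 92.229.0.0/16


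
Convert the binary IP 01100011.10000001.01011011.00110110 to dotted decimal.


01100011 = 99
10000001 = 129
01011011 = 91
00110110 = 54
IP: 99.129.91.54


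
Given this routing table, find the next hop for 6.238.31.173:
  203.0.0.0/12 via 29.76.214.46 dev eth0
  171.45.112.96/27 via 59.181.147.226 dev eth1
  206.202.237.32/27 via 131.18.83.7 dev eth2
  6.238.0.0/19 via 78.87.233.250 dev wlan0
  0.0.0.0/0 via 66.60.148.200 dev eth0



Longest prefix match for 6.238.31.173:
  /12 203.0.0.0: no
  /27 171.45.112.96: no
  /27 206.202.237.32: no
  /19 6.238.0.0: MATCH
  /0 0.0.0.0: MATCH
Selected: next-hop 78.87.233.250 via wlan0 (matched /19)


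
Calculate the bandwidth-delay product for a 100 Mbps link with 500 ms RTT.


BDP = bandwidth * RTT
= 100 Mbps * 500 ms
= 100 * 1e6 * 500 / 1000 bits
= 50000000 bits
= 6250000 bytes
= 6103.5156 KB
BDP = 50000000 bits (6250000 bytes)


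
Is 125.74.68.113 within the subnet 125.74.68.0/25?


Subnet network: 125.74.68.0
Test IP AND mask: 125.74.68.0
Yes, 125.74.68.113 is in 125.74.68.0/25


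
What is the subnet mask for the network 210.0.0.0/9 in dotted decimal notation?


/9 means 9 network bits, 23 host bits
Binary: 11111111100000000000000000000000
Mask: 255.128.0.0


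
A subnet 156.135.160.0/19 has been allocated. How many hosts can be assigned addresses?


Host bits = 32 - 19 = 13
Total addresses = 2^13 = 8192
Usable = total - 2 (network and broadcast)
Usable hosts: 8190


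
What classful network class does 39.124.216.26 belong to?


First octet: 39
Binary: 00100111
0xxxxxxx -> Class A (1-126)
Class A, default mask 255.0.0.0 (/8)


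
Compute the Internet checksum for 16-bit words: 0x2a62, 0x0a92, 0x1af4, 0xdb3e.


Sum all words (with carry folding):
+ 0x2a62 = 0x2a62
+ 0x0a92 = 0x34f4
+ 0x1af4 = 0x4fe8
+ 0xdb3e = 0x2b27
One's complement: ~0x2b27
Checksum = 0xd4d8


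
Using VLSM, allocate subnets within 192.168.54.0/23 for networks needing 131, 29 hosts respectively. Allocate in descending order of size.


131 hosts -> /24 (254 usable): 192.168.54.0/24
29 hosts -> /27 (30 usable): 192.168.55.0/27
Allocation: 192.168.54.0/24 (131 hosts, 254 usable); 192.168.55.0/27 (29 hosts, 30 usable)


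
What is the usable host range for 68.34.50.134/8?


Network: 68.0.0.0
Broadcast: 68.255.255.255
First usable = network + 1
Last usable = broadcast - 1
Range: 68.0.0.1 to 68.255.255.254


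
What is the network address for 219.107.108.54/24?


IP:   11011011.01101011.01101100.00110110
Mask: 11111111.11111111.11111111.00000000
AND operation:
Net:  11011011.01101011.01101100.00000000
Network: 219.107.108.0/24


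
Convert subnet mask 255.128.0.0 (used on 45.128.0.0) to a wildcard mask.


Subnet mask: 255.128.0.0
Wildcard = 255.255.255.255 - subnet mask
255 - 255 = 0
255 - 128 = 127
255 - 0 = 255
255 - 0 = 255
Wildcard: 0.127.255.255


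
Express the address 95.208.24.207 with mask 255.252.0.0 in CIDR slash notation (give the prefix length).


Binary: 11111111.11111100.00000000.00000000
Count leading 1s
Prefix: /14


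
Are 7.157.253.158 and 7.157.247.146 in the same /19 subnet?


Mask: 255.255.224.0
7.157.253.158 AND mask = 7.157.224.0
7.157.247.146 AND mask = 7.157.224.0
Yes, same subnet (7.157.224.0)


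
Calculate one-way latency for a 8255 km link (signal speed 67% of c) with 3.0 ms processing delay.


Speed = 0.67 * 3e5 km/s = 201000 km/s
Propagation delay = 8255 / 201000 = 0.0411 s = 41.0697 ms
Processing delay = 3.0 ms
Total one-way latency = 44.0697 ms


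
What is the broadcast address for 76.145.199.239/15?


Network: 76.144.0.0/15
Host bits = 17
Set all host bits to 1:
Broadcast: 76.145.255.255


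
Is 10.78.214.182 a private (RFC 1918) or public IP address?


RFC 1918 private ranges:
  10.0.0.0/8 (10.0.0.0 - 10.255.255.255)
  172.16.0.0/12 (172.16.0.0 - 172.31.255.255)
  192.168.0.0/16 (192.168.0.0 - 192.168.255.255)
Private (in 10.0.0.0/8)


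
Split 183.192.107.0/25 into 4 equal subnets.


New prefix = 25 + 2 = 27
Each subnet has 32 addresses
  183.192.107.0/27
  183.192.107.32/27
  183.192.107.64/27
  183.192.107.96/27
Subnets: 183.192.107.0/27, 183.192.107.32/27, 183.192.107.64/27, 183.192.107.96/27


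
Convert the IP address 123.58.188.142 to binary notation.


123 = 01111011
58 = 00111010
188 = 10111100
142 = 10001110
Binary: 01111011.00111010.10111100.10001110


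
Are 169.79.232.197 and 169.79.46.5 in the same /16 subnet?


Mask: 255.255.0.0
169.79.232.197 AND mask = 169.79.0.0
169.79.46.5 AND mask = 169.79.0.0
Yes, same subnet (169.79.0.0)
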